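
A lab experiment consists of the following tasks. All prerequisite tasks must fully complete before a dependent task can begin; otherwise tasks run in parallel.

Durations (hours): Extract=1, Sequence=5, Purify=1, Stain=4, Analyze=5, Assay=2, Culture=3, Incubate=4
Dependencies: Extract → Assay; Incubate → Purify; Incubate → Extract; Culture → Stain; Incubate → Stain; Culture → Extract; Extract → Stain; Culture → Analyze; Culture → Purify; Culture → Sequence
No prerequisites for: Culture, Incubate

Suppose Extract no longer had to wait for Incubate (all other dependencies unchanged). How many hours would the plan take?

With the dependency in place, Incubate→Extract→Stain = 4+1+4 = 9 sets the finish at 9 hours.
Without Incubate→Extract, Extract's earliest start moves from 4 to 3.
After: Culture→Extract→Stain = 3+1+4 = 8 → 8 hours.

8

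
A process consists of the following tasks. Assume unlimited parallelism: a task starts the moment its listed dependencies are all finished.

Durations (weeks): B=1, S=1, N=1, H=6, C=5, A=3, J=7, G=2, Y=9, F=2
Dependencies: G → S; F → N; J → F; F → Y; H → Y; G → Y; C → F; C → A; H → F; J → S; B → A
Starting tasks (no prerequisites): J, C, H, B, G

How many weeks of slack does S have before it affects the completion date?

10

The longest chain is J→F→Y = 7+2+9 = 18; overall finish 18 weeks.
S finishes as early as 8 and must finish by 18.
Slack of S = 17 − 7 = 10 weeks.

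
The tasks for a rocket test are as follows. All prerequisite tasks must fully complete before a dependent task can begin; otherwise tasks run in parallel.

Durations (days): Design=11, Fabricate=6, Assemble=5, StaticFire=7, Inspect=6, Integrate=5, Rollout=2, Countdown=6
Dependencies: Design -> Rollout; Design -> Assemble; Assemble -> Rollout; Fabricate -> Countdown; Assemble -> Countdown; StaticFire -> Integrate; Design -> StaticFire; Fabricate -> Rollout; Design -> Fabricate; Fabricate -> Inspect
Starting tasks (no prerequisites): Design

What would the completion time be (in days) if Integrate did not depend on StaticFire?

Before: longest chain Design→Fabricate→Inspect = 11+6+6 = 23, finish 23.
Without StaticFire→Integrate, Integrate's earliest start moves from 18 to 0.
The longest chain is now Design→Fabricate→Inspect = 11+6+6 = 23, so the rocket test takes 23 days.

23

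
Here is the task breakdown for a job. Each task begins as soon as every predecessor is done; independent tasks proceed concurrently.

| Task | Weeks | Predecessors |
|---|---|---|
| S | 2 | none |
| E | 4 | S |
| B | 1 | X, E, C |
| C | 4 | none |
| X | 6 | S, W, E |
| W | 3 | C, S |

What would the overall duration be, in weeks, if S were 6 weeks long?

Critical path before the change: C→W→X→B = 4+3+6+1 = 14 giving 14 weeks.
S has 1 week of float (longest path through it is 13).
New critical path: S→E→X→B = 6+4+6+1 = 17 ⇒ 17 weeks.

17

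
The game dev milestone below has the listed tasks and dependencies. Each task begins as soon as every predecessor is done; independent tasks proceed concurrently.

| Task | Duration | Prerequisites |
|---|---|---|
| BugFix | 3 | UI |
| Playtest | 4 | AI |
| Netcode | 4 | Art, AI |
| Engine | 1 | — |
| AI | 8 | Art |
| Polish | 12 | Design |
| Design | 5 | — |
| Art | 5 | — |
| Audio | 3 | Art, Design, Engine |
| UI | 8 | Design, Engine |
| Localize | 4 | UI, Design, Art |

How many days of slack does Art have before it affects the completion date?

0

The longest chain is Design→UI→Localize = 5+8+4 = 17; overall finish 17 days.
Art finishes as early as 5 and must finish by 5.
Float = 17 − 17 = 0.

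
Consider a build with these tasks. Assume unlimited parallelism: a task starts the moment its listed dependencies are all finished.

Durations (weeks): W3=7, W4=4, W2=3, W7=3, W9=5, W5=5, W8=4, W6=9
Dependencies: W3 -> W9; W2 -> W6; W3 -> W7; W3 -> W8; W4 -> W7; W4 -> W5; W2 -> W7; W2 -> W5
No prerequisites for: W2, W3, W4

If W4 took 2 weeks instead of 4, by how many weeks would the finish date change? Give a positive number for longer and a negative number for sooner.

Baseline: W2→W6 = 3+9 = 12 → 12 weeks.
The longest path through W4 is only 9 weeks, so W4 has float 3.
No other chain overtakes it, so the finish is 12 weeks.
Change in finish: 12 − 12 = +0 weeks.

0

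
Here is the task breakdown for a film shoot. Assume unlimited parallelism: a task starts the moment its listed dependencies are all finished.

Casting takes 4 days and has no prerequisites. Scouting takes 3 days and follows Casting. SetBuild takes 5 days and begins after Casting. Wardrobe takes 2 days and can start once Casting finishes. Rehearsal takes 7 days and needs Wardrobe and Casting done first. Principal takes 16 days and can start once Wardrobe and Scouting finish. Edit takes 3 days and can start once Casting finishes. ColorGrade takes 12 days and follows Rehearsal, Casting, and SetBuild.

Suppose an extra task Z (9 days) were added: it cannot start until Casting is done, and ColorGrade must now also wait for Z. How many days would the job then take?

Originally the job takes 25 days.
With Z inserted, ColorGrade now waits for max(Rehearsal, Casting, SetBuild, Z).
New critical path: Casting→Z→ColorGrade = 4+9+12 = 25 ⇒ 25 days.

25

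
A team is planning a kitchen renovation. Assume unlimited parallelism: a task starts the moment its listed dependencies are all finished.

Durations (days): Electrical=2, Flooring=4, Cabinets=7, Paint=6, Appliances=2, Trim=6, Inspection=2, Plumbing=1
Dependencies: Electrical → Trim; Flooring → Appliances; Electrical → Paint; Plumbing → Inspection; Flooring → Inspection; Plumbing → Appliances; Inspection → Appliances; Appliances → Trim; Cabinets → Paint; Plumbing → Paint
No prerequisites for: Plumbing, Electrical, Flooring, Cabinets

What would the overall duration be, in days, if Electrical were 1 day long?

14

Critical path before the change: Flooring→Inspection→Appliances→Trim = 4+2+2+6 = 14 giving 14 days.
The longest path through Electrical is only 8 days, so Electrical has float 6.
No other chain overtakes it, so the finish is 14 days.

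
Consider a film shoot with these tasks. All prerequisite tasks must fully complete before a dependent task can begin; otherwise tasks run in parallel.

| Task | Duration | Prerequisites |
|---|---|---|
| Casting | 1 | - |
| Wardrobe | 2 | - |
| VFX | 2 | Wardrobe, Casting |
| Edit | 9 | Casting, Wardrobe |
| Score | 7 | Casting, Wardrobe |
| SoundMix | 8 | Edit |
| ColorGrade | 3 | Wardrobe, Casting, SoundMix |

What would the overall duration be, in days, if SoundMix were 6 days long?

Baseline: Wardrobe→Edit→SoundMix→ColorGrade = 2+9+8+3 = 22 → 22 days.
Since SoundMix is critical, the -2 change carries straight to that chain (now 20 days).
That remains the longest chain; total 20 days.

20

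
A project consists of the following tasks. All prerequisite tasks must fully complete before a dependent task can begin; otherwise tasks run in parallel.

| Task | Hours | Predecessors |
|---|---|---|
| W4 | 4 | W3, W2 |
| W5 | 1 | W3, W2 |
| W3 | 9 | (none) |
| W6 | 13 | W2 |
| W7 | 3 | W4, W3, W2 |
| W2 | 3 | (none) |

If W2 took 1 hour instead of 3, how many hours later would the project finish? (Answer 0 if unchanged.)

0

Critical path before the change: W2→W6 = 3+13 = 16 giving 16 hours.
W2 is on the critical path; changing it to 1 makes that path 14 hours.
New critical path: W3→W4→W7 = 9+4+3 = 16 ⇒ 16 hours.
Change in finish: 16 − 16 = +0 hours.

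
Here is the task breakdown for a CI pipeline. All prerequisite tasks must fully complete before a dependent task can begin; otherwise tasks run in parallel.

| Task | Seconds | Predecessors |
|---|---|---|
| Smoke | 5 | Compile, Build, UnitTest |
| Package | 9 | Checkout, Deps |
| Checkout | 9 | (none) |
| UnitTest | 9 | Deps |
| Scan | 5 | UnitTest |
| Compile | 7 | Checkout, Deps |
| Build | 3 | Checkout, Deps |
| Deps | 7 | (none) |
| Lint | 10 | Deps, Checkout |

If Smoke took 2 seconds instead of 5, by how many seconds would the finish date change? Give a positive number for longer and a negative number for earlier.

0

As given, the longest chain is Checkout→Compile→Smoke = 9+7+5 = 21, so the finish is 21 seconds.
Smoke is on the critical path; changing it to 2 makes that path 18 seconds.
The binding chain switches to Deps→UnitTest→Scan = 7+9+5 = 21; finish 21 seconds.
Change in finish: 21 − 21 = +0 seconds.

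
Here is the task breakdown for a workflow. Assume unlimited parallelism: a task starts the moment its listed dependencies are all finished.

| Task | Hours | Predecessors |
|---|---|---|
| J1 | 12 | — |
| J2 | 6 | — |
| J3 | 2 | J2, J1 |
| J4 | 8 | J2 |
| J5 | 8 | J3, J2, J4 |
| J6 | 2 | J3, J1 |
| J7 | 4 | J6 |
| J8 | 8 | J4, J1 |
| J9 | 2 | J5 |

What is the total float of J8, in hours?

2

J1→J3→J5→J9 = 12+2+8+2 = 24 sets the makespan at 24 hours.
The longest chain containing J8 totals 22 hours.
So J8 can slip 24 − 22 = 2 hours.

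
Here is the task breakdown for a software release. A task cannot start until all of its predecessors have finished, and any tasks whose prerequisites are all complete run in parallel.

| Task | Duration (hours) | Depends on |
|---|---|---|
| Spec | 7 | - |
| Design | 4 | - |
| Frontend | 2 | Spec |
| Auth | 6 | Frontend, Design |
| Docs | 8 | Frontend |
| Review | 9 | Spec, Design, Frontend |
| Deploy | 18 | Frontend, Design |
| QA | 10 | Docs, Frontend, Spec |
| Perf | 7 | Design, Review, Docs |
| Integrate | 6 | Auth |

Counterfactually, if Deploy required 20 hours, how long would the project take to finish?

Baseline: Spec→Frontend→Deploy = 7+2+18 = 27 → 27 hours.
Since Deploy is critical, the +2 change carries straight to that chain (now 29 hours).
The critical path is still Spec→Frontend→Deploy; finish is now 29 hours.

29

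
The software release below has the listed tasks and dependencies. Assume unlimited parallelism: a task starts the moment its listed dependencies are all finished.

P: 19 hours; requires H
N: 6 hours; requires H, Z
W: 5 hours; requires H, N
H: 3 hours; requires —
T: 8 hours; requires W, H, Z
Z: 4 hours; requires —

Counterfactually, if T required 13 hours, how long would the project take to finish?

28

Actual critical path: Z→N→W→T = 4+6+5+8 = 23 ⇒ 23 hours.
T is on the critical path; changing it to 13 makes that path 28 hours.
No other chain overtakes it, so the finish is 28 hours.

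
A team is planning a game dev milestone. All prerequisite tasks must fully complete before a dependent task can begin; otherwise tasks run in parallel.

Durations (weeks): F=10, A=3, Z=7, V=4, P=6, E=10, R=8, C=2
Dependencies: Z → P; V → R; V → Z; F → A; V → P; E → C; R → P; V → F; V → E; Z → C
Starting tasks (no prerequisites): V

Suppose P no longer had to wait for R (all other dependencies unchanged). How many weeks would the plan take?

Original critical path: V→R→P = 4+8+6 = 18 ⇒ 18 weeks.
Without R→P, P's earliest start moves from 12 to 11.
New critical path: V→F→A = 4+10+3 = 17 ⇒ 17 weeks.

17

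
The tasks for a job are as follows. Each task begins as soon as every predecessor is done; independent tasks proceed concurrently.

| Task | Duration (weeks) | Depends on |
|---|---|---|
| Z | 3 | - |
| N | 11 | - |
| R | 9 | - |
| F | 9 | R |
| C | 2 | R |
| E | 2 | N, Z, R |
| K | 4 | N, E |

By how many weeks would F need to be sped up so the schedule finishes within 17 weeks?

1

Current finish: 18 weeks; target: 17.
F is on every critical path, so each week cut from F cuts the finish by one (this holds down to a finish of 17).
Need 18 − 17 = 1 week off F → F becomes 8 weeks, finish becomes 17.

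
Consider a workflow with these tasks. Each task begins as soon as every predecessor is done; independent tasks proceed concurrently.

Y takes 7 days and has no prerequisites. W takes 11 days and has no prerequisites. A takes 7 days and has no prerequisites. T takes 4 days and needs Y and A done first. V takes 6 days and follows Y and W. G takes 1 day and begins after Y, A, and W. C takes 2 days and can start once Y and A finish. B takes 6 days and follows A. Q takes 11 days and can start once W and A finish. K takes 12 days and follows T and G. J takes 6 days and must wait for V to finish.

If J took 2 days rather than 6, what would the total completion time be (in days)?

Critical path before the change: W→G→K = 11+1+12 = 24 giving 24 days.
J has 1 day of float (longest path through it is 23).
No other chain overtakes it, so the finish is 24 days.

24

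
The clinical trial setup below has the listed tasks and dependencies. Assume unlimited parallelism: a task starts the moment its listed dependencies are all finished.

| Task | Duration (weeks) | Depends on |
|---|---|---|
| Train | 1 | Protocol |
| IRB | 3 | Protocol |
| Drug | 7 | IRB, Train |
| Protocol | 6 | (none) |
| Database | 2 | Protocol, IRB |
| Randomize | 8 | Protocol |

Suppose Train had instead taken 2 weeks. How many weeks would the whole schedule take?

Critical path before the change: Protocol→IRB→Drug = 6+3+7 = 16 giving 16 weeks.
The longest path through Train is only 14 weeks, so Train has float 2.
No other chain overtakes it, so the finish is 16 weeks.

16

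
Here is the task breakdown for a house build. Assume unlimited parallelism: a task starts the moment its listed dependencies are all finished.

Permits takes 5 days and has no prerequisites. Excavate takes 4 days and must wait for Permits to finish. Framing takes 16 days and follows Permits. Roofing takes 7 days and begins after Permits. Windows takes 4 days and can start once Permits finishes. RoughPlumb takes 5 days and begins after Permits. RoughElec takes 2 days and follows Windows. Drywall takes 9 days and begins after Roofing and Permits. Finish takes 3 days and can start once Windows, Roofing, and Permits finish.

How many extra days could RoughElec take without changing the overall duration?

Critical path: Permits→Framing = 5+16 = 21, so the finish is 21 days.
RoughElec finishes as early as 11 and must finish by 21.
So RoughElec can slip 21 − 11 = 10 days.

10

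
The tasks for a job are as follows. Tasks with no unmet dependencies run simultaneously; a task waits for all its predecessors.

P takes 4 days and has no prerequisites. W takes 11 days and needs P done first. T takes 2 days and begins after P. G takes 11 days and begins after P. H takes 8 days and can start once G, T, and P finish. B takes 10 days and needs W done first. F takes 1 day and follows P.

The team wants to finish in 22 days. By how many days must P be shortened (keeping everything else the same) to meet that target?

3

Current finish: 25 days; target: 22.
P is on every critical path, so each day cut from P cuts the finish by one (this holds down to a finish of 22).
Need 25 − 22 = 3 days off P → P becomes 1 day, finish becomes 22.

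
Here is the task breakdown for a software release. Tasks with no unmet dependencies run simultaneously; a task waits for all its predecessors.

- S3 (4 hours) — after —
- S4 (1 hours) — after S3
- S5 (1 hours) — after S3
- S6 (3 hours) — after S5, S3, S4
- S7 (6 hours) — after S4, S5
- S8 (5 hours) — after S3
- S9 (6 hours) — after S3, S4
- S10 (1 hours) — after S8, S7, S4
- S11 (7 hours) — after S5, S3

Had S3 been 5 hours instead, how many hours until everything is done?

As given, the longest chain is S3→S4→S7→S10 = 4+1+6+1 = 12, so the finish is 12 hours.
S3 is on the critical path; changing it to 5 makes that path 13 hours.
No other chain overtakes it, so the finish is 13 hours.

13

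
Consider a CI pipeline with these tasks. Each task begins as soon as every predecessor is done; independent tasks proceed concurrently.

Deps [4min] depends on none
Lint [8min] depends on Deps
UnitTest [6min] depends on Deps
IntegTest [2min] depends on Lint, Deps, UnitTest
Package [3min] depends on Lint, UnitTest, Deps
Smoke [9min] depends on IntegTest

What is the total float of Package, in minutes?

8

Deps→Lint→IntegTest→Smoke = 4+8+2+9 = 23 sets the makespan at 23 minutes.
The longest chain containing Package totals 15 minutes.
Slack of Package = 20 − 12 = 8 minutes.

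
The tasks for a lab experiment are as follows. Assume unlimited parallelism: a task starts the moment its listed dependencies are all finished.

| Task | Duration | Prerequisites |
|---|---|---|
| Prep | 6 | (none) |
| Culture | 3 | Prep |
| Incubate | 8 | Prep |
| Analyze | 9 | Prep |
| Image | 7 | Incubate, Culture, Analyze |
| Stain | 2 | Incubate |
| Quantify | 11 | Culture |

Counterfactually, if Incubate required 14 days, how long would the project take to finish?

27

Actual critical path: Prep→Analyze→Image = 6+9+7 = 22 ⇒ 22 days.
Incubate has 1 day of float (longest path through it is 21).
New critical path: Prep→Incubate→Image = 6+14+7 = 27 ⇒ 27 days.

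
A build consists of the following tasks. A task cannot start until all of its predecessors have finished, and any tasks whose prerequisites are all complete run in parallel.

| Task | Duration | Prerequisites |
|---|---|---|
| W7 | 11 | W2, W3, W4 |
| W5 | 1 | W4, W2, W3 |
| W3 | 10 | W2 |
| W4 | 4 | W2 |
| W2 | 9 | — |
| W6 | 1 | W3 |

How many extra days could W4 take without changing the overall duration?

The longest chain is W2→W3→W7 = 9+10+11 = 30; overall finish 30 days.
Longest path through W4: 24 days (earliest finish 13, latest finish 19).
Float = 30 − 24 = 6.

6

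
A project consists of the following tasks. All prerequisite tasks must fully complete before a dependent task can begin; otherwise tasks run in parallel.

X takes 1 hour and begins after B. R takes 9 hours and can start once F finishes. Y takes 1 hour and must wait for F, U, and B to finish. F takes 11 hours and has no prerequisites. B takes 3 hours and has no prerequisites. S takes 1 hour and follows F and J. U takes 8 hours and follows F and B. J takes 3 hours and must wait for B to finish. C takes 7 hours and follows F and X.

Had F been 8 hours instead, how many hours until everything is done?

As given, the longest chain is F→U→Y = 11+8+1 = 20, so the finish is 20 hours.
Since F is critical, the -3 change carries straight to that chain (now 17 hours).
No other chain overtakes it, so the finish is 17 hours.

17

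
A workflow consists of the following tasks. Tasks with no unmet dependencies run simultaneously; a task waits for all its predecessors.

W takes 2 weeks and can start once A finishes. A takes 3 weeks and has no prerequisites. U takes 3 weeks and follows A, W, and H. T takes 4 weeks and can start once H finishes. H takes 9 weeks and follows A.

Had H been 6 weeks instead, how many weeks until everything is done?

As given, the longest chain is A→H→T = 3+9+4 = 16, so the finish is 16 weeks.
H is on the critical path; changing it to 6 makes that path 13 weeks.
That remains the longest chain; total 13 weeks.

13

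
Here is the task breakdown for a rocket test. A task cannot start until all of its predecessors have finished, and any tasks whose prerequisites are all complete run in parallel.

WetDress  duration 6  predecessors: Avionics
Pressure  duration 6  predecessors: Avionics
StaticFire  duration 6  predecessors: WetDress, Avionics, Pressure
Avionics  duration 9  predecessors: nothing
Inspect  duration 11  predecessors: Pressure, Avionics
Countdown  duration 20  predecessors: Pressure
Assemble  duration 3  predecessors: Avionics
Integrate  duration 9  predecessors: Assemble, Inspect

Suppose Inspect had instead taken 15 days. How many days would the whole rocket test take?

39

As given, the longest chain is Avionics→Pressure→Inspect→Integrate = 9+6+11+9 = 35, so the finish is 35 days.
Inspect is on the critical path; changing it to 15 makes that path 39 days.
That remains the longest chain; total 39 days.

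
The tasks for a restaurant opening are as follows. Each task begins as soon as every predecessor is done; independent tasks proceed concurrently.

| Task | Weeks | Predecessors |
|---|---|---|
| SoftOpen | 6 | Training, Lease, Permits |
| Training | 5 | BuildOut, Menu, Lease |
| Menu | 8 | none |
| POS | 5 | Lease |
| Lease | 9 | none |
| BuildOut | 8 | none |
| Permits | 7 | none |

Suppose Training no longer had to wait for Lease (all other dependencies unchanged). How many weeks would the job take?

Original critical path: Lease→Training→SoftOpen = 9+5+6 = 20 ⇒ 20 weeks.
Without Lease→Training, Training's earliest start moves from 9 to 8.
New critical path: BuildOut→Training→SoftOpen = 8+5+6 = 19 ⇒ 19 weeks.

19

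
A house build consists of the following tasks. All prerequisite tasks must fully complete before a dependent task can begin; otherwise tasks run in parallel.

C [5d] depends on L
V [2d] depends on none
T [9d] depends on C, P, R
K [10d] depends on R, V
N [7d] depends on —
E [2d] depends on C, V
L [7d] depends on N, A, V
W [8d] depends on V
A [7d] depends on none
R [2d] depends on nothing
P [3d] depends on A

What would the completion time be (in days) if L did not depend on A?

Original critical path: A→L→C→T = 7+7+5+9 = 28 ⇒ 28 days.
Dropping A→L doesn't change L's earliest start (7); another predecessor still binds.
The longest chain is now N→L→C→T = 7+7+5+9 = 28, so the project takes 28 days.

28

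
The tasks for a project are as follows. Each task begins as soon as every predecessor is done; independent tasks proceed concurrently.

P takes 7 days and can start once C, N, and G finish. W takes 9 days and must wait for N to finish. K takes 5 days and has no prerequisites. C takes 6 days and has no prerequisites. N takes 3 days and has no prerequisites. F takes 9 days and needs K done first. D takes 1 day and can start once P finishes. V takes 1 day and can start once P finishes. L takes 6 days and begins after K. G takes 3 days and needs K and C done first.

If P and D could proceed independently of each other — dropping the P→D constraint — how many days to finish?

17

With the dependency in place, C→G→P→V = 6+3+7+1 = 17 sets the finish at 17 days.
Without P→D, D's earliest start moves from 16 to 0.
The longest chain is now C→G→P→V = 6+3+7+1 = 17, so the plan takes 17 days.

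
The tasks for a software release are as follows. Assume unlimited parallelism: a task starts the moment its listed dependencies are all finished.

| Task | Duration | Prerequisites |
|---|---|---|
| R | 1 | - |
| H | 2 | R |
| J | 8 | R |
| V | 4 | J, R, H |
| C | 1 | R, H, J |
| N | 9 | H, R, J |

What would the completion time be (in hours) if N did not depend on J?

Original critical path: R→J→N = 1+8+9 = 18 ⇒ 18 hours.
Without J→N, N's earliest start moves from 9 to 3.
The longest chain is now R→J→V = 1+8+4 = 13, so the software release takes 13 hours.

13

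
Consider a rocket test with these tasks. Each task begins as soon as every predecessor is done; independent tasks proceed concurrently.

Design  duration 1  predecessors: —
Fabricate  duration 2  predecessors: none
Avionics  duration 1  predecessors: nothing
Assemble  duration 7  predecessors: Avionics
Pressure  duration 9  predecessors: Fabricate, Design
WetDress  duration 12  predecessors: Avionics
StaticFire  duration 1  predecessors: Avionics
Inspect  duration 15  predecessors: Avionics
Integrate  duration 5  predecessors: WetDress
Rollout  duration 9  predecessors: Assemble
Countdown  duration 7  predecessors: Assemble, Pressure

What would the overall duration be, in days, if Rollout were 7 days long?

18

The binding path is Fabricate→Pressure→Countdown = 2+9+7 = 18; finish at 18 days.
The longest path through Rollout is only 17 days, so Rollout has float 1.
The critical path is still Fabricate→Pressure→Countdown; finish is now 18 days.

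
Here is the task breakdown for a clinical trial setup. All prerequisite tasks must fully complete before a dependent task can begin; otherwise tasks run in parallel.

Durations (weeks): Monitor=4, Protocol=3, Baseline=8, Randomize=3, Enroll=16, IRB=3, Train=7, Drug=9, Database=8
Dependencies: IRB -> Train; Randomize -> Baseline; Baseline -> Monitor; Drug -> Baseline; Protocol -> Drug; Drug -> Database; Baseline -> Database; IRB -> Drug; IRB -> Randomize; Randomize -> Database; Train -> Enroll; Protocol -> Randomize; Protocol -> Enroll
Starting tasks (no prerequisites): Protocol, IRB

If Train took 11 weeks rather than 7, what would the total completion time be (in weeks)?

Critical path before the change: Protocol→Drug→Baseline→Database = 3+9+8+8 = 28 giving 28 weeks.
Train is off the critical path — its longest chain is 26 weeks, giving 2 of slack.
New critical path: IRB→Train→Enroll = 3+11+16 = 30 ⇒ 30 weeks.

30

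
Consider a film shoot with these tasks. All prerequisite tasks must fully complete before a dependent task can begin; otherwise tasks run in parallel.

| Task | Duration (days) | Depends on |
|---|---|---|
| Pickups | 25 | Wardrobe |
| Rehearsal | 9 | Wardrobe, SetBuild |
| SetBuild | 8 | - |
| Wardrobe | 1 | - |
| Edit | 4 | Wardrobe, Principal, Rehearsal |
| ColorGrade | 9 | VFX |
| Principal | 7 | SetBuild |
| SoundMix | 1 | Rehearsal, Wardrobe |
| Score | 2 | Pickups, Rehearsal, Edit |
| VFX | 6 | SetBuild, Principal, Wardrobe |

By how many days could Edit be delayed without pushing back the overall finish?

7

Critical path: SetBuild→Principal→VFX→ColorGrade = 8+7+6+9 = 30, so the finish is 30 days.
Longest path through Edit: 23 days (earliest finish 21, latest finish 28).
So Edit can slip 28 − 21 = 7 days.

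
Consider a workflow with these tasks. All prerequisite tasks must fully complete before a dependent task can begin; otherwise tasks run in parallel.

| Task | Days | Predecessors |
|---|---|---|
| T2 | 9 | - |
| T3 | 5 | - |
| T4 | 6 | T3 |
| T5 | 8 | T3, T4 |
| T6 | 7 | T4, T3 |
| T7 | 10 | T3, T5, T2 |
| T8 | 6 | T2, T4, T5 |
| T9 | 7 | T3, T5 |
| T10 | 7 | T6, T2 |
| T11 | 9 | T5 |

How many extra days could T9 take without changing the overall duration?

T3→T4→T5→T7 = 5+6+8+10 = 29 sets the makespan at 29 days.
T9 finishes as early as 26 and must finish by 29.
Float = 29 − 26 = 3.

3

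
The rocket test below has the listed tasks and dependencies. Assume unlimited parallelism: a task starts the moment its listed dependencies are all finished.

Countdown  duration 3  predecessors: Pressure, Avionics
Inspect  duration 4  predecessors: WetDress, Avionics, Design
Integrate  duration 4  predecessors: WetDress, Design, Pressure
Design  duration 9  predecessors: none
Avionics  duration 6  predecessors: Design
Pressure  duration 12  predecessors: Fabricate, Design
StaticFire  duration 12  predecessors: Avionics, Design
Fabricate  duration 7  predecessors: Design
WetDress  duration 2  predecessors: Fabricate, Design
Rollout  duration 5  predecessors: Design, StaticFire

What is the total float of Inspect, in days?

10

Critical path: Design→Fabricate→Pressure→Integrate = 9+7+12+4 = 32, so the finish is 32 days.
Longest path through Inspect: 22 days (earliest finish 22, latest finish 32).
Slack of Inspect = 28 − 18 = 10 days.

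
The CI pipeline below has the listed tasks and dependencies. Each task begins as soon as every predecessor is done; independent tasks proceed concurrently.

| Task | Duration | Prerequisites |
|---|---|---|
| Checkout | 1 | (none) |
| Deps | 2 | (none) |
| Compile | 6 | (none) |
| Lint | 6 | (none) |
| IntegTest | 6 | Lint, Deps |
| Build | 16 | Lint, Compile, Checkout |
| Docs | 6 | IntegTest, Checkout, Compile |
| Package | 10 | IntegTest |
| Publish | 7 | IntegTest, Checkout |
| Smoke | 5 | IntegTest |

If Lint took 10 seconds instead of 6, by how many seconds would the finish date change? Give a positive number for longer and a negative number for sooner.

4

The binding path is Lint→IntegTest→Package = 6+6+10 = 22; finish at 22 seconds.
Lint lies on that path, so at 10 seconds the path becomes 26 seconds.
That remains the longest chain; total 26 seconds.
Change in finish: 26 − 22 = +4 seconds.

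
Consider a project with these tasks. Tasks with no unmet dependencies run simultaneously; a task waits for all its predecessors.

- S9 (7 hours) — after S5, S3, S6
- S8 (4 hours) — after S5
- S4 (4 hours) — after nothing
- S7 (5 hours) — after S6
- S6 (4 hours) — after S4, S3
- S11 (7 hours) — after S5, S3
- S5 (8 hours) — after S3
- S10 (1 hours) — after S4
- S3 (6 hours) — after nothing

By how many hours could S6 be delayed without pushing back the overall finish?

Critical path: S3→S5→S9 = 6+8+7 = 21, so the finish is 21 hours.
The longest chain containing S6 totals 17 hours.
Float = 21 − 17 = 4.

4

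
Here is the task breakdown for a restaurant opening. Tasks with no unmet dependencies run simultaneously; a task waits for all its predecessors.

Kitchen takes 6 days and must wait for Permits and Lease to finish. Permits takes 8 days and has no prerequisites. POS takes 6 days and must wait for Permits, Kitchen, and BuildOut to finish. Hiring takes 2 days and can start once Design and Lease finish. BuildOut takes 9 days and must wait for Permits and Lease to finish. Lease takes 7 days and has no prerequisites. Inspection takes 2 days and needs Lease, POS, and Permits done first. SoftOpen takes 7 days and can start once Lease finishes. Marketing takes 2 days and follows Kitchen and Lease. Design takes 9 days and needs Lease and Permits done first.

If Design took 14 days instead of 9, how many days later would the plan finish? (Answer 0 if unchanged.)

0

The binding path is Permits→BuildOut→POS→Inspection = 8+9+6+2 = 25; finish at 25 days.
The longest path through Design is only 19 days, so Design has float 6.
No other chain overtakes it, so the finish is 25 days.
Change in finish: 25 − 25 = +0 days.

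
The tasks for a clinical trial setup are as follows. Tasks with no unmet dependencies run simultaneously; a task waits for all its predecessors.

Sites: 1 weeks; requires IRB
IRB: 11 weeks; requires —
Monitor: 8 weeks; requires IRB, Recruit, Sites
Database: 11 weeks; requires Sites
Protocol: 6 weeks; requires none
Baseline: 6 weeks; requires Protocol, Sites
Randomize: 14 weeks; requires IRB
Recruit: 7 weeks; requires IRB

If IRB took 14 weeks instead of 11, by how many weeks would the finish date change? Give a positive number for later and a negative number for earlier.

3

Critical path before the change: IRB→Recruit→Monitor = 11+7+8 = 26 giving 26 weeks.
IRB is on the critical path; changing it to 14 makes that path 29 weeks.
That remains the longest chain; total 29 weeks.
Change in finish: 29 − 26 = +3 weeks.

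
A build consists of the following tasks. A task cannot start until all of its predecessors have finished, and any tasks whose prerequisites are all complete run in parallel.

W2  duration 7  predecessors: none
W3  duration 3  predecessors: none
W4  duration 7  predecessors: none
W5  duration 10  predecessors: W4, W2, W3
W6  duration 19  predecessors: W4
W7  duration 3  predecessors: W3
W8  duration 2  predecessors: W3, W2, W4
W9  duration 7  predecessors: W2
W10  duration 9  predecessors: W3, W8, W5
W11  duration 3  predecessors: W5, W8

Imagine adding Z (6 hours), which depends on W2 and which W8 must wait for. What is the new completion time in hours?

Originally the project takes 26 hours.
With Z inserted, W8 now waits for max(W3, W2, W4, Z).
New critical path: W2→W5→W10 = 7+10+9 = 26 ⇒ 26 hours.

26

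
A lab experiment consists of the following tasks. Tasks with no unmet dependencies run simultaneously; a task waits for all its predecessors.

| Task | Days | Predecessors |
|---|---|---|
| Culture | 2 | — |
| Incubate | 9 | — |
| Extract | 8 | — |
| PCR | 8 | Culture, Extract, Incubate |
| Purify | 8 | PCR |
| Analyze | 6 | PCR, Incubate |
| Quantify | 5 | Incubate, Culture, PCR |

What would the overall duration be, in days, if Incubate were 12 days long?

The binding path is Incubate→PCR→Purify = 9+8+8 = 25; finish at 25 days.
Since Incubate is critical, the +3 change carries straight to that chain (now 28 days).
No other chain overtakes it, so the finish is 28 days.

28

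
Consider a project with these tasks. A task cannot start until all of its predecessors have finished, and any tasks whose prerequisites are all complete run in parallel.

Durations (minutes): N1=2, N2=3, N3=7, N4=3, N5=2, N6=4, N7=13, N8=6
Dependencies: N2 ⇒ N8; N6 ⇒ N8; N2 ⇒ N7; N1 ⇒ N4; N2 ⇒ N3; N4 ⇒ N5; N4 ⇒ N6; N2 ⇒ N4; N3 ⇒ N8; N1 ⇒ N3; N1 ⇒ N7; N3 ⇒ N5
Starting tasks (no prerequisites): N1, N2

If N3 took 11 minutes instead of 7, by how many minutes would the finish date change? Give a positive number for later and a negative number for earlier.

4

Actual critical path: N2→N3→N8 = 3+7+6 = 16 ⇒ 16 minutes.
N3 lies on that path, so at 11 minutes the path becomes 20 minutes.
That remains the longest chain; total 20 minutes.
Change in finish: 20 − 16 = +4 minutes.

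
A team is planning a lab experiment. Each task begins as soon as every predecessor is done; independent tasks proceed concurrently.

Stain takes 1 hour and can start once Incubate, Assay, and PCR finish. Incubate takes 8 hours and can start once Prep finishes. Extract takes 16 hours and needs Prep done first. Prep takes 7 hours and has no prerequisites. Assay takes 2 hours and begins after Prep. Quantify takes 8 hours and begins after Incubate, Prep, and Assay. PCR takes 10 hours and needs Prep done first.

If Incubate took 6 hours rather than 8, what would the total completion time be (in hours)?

The binding path is Prep→Incubate→Quantify = 7+8+8 = 23; finish at 23 hours.
Incubate is on the critical path; changing it to 6 makes that path 21 hours.
Now Prep→Extract = 7+16 = 23 is longest, so the finish becomes 23 hours.

23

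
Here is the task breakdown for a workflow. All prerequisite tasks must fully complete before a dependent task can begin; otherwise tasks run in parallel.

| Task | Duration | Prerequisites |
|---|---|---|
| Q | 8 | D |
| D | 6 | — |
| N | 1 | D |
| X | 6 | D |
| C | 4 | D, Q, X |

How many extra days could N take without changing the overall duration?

11

D→Q→C = 6+8+4 = 18 sets the makespan at 18 days.
The longest chain containing N totals 7 days.
Float = 18 − 7 = 11.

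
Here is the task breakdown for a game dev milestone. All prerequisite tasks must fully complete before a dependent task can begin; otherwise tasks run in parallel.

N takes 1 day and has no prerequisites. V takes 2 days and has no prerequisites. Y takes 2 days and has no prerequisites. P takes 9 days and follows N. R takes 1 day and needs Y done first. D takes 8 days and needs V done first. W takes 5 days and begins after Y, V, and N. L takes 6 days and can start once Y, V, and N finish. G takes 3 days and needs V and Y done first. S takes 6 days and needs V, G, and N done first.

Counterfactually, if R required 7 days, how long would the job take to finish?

Actual critical path: V→G→S = 2+3+6 = 11 ⇒ 11 days.
The longest path through R is only 3 days, so R has float 8.
That remains the longest chain; total 11 days.

11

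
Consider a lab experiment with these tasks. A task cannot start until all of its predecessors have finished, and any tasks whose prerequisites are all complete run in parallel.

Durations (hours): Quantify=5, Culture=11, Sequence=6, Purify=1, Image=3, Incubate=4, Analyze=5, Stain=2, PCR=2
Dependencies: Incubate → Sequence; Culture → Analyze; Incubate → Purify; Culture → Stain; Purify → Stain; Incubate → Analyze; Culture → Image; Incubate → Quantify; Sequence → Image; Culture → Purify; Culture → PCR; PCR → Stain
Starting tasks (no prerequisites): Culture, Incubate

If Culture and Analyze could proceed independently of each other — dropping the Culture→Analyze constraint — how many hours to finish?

15

Original critical path: Culture→Analyze = 11+5 = 16 ⇒ 16 hours.
Without Culture→Analyze, Analyze's earliest start moves from 11 to 4.
The longest chain is now Culture→PCR→Stain = 11+2+2 = 15, so the job takes 15 hours.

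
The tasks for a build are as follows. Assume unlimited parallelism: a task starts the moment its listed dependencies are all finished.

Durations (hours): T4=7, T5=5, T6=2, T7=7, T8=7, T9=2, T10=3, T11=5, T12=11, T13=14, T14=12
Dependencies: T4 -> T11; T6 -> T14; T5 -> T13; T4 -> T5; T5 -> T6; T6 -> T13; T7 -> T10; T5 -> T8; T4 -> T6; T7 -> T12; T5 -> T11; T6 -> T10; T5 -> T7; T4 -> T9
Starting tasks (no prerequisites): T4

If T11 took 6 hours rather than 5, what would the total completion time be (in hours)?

Actual critical path: T4→T5→T7→T12 = 7+5+7+11 = 30 ⇒ 30 hours.
T11 is off the critical path — its longest chain is 17 hours, giving 13 of slack.
The critical path is still T4→T5→T7→T12; finish is now 30 hours.

30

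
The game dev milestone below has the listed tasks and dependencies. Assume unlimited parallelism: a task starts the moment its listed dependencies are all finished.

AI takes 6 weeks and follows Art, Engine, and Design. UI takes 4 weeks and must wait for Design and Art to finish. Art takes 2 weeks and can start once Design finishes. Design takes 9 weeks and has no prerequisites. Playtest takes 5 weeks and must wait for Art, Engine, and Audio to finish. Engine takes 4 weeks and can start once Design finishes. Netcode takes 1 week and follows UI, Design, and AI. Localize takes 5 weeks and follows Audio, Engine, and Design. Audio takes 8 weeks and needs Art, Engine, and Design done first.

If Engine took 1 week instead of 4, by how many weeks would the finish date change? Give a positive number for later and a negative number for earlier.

Critical path before the change: Design→Engine→Audio→Playtest = 9+4+8+5 = 26 giving 26 weeks.
Since Engine is critical, the -3 change carries straight to that chain (now 23 weeks).
New critical path: Design→Art→Audio→Playtest = 9+2+8+5 = 24 ⇒ 24 weeks.
Change in finish: 24 − 26 = -2 weeks.

-2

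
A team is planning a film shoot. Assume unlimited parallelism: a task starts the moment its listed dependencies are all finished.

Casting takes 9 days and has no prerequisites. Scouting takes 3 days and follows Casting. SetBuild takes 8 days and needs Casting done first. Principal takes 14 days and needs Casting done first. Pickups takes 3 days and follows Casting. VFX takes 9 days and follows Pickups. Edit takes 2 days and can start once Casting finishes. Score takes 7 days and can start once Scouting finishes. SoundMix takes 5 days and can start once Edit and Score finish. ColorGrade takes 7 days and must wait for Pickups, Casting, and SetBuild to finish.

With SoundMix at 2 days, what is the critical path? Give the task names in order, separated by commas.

Casting, SetBuild, ColorGrade

Baseline: Casting→Scouting→Score→SoundMix = 9+3+7+5 = 24 → 24 days.
SoundMix lies on that path, so at 2 days the path becomes 21 days.
Now Casting→SetBuild→ColorGrade = 9+8+7 = 24 is longest, so the finish becomes 24 days.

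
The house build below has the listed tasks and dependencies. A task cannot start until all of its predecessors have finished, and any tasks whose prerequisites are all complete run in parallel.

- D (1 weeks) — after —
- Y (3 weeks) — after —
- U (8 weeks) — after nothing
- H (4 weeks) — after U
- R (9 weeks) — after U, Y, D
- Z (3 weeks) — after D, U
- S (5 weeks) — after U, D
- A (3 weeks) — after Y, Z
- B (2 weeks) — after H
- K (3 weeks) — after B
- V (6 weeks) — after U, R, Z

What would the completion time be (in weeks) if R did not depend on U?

Original critical path: U→R→V = 8+9+6 = 23 ⇒ 23 weeks.
Without U→R, R's earliest start moves from 8 to 3.
After: Y→R→V = 3+9+6 = 18 → 18 weeks.

18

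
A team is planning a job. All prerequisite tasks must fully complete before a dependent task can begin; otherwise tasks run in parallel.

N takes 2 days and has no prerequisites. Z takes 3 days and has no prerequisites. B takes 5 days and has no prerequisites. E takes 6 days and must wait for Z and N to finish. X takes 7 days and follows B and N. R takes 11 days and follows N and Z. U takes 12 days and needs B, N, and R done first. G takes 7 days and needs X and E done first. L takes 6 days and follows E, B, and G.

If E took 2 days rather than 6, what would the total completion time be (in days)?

Baseline: Z→R→U = 3+11+12 = 26 → 26 days.
E has 4 days of float (longest path through it is 22).
That remains the longest chain; total 26 days.

26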